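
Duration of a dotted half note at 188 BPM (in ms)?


One quarter-note beat = 60000 / BPM = 60000 / 188 ms
Dotted half note = 3 × quarter note
Duration = 3 × 60000 / 188 = 180000 / 188
= 957.4 ms


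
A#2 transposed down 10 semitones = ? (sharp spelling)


Reasoning:
A#2: chromatic position 10 in octave 2 → absolute = 2×12 + 10 = 34
Transpose down 10: 34 - 10 = 24
24 = 2×12 + 0 → C in octave 2
Result = C2


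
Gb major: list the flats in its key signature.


Let's work it out.
Flat major keys: C(0), F(1), Bb(2), Eb(3), Ab(4), Db(5), Gb(6), Cb(7)
Gb major has 6 flats
Order of flats: Bb Eb Ab Db Gb Cb Fb → first 6: Bb, Eb, Ab, Db, Gb, Cb
= Bb, Eb, Ab, Db, Gb, Cb


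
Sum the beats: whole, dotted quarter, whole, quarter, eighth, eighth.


Solution.
Beat values:
  whole = 4 beats
  dotted quarter = 1.5 beats
  whole = 4 beats
  quarter = 1 beat
  eighth = 0.5 beats
  eighth = 0.5 beats
Sum = 4 + 1.5 + 4 + 1 + 0.5 + 0.5
= 11.5 beats


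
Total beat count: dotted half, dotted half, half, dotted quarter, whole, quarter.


Working:
Beat values:
  dotted half = 3 beats
  dotted half = 3 beats
  half = 2 beats
  dotted quarter = 1.5 beats
  whole = 4 beats
  quarter = 1 beat
Sum = 3 + 3 + 2 + 1.5 + 4 + 1
= 14.5 beats


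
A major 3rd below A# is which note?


Step by step:
A 3rd spans 3 letter names, so from A we land on F
A major 3rd = 4 semitones below A#
Spell F at that pitch: F#
= F#


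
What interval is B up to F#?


Letter names: B → F spans 5 letter names → a 5th
Semitones: B → F# = 7 half-steps
A 5th of 7 semitones is a perfect 5th
= perfect 5th


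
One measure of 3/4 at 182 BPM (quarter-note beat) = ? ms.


Step by step:
Quarter-note beat duration = 60000 / 182 ms
Beats per measure (3/4) = 3
One measure = 3 × 60000 / 182 = 180000 / 182 ms
= 989.0 ms


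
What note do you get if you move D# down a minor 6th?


Working:
minor 6th: 6 letter names, 8 semitones
Letter: D - 5 → F
Pitch: D# - 8 semitones, spelled as an F → F##
= F##


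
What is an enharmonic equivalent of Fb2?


Step by step:
Enharmonic notes sound the same pitch but are spelled with different letter names
Fb and E name the same pitch class
= E2


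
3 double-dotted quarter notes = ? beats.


Let's work it out.
Base quarter note = 1 beat
Dot 1 adds half the previous value: +1/2
Dot 2 adds half the previous value: +1/4
One double-dotted quarter = 1 + 1/2 + 1/4 = 7/4
3 of them = 3 × 7/4 = 21/4
= 21/4 beats


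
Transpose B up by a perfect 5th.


Let's work it out.
perfect 5th: 5 letter names, 7 semitones
Letter: B + 4 → F
Pitch: B + 7 semitones, spelled as an F → F#
= F#


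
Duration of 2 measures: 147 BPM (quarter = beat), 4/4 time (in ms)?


Working:
Quarter-note beat duration = 60000 / 147 ms
Beats per measure (4/4) = 4
One measure = 4 × 60000 / 147 = 240000 / 147 ms
2 measures = 2 × 240000 / 147 = 480000 / 147
= 3265.3 ms


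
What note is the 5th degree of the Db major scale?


Solution.
Major scale pattern: W-W-H-W-W-W-H (2-2-1-2-2-2-1 semitones)
Starting from Db:
  Db + 2 semitones → Eb
  Eb + 2 semitones → F
  F + 1 semitone → Gb
  Gb + 2 semitones → Ab
  Ab + 2 semitones → Bb
  Bb + 2 semitones → C
  C + 1 semitone → Db
Scale: Db Eb F Gb Ab Bb C
Degree 5 = Ab


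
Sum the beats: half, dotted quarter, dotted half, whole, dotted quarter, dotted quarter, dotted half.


Let's work it out.
Beat values:
  half = 2 beats
  dotted quarter = 1.5 beats
  dotted half = 3 beats
  whole = 4 beats
  dotted quarter = 1.5 beats
  dotted quarter = 1.5 beats
  dotted half = 3 beats
Sum = 2 + 1.5 + 3 + 4 + 1.5 + 1.5 + 3
= 16.5 beats


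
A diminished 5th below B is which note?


A 5th spans 5 letter names, so from B we land on E
A diminished 5th = 6 semitones below B
Spell E at that pitch: E#
= E#


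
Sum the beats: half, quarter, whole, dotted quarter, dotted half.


Step by step:
Beat values:
  half = 2 beats
  quarter = 1 beat
  whole = 4 beats
  dotted quarter = 1.5 beats
  dotted half = 3 beats
Sum = 2 + 1 + 4 + 1.5 + 3
= 11.5 beats


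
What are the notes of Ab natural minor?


Reasoning:
Natural minor scale pattern: W-H-W-W-H-W-W (2-1-2-2-1-2-2 semitones)
Starting from Ab:
  Ab + 2 semitones → Bb
  Bb + 1 semitone → Cb
  Cb + 2 semitones → Db
  Db + 2 semitones → Eb
  Eb + 1 semitone → Fb
  Fb + 2 semitones → Gb
  Gb + 2 semitones → Ab
Scale = Ab Bb Cb Db Eb Fb Gb


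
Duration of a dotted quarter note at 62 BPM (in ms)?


One quarter-note beat = 60000 / BPM = 60000 / 62 ms
Dotted quarter note = 3/2 × quarter note
Duration = 3/2 × 60000 / 62 = 90000 / 62
= 1451.6 ms


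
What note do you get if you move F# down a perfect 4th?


Reasoning:
perfect 4th: 4 letter names, 5 semitones
Letter: F - 3 → C
Pitch: F# - 5 semitones, spelled as a C → C#
= C#


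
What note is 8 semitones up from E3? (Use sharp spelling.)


Working:
E3: chromatic position 4 in octave 3 → absolute = 3×12 + 4 = 40
Transpose up 8: 40 + 8 = 48
48 = 4×12 + 0 → C in octave 4
Result = C4


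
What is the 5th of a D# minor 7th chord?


Working:
Minor 7th chord = root + minor 3rd + perfect 5th + minor 7th
Seventh chords stack in thirds, so the letter names are D-F-A-C
Root: D#
Minor 3rd above D#: F#
Perfect 5th above D#: A#
Minor 7th above D#: C#
The 5th = A#


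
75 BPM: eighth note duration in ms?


Working:
One quarter-note beat = 60000 / BPM = 60000 / 75 ms
Eighth note = 1/2 × quarter note
Duration = 1/2 × 60000 / 75 = 30000 / 75
= 400.0 ms


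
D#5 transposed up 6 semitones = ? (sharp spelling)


Let's work it out.
D#5: chromatic position 3 in octave 5 → absolute = 5×12 + 3 = 63
Transpose up 6: 63 + 6 = 69
69 = 5×12 + 9 → A in octave 5
Result = A5


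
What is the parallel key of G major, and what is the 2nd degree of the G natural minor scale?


Reasoning:
Parallel keys share the same tonic but differ in mode
G major → parallel is G minor
G natural minor scale: G A Bb C D Eb F
= G minor; 2nd degree = A


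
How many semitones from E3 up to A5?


Working:
Absolute semitone position = octave×12 + chromatic position
E3: 3×12 + 4 = 40
A5: 5×12 + 9 = 69
Difference = 69 - 40 = 29
= 29 semitones


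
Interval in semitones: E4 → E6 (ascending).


Solution.
Absolute semitone position = octave×12 + chromatic position
E4: 4×12 + 4 = 52
E6: 6×12 + 4 = 76
Difference = 76 - 52 = 24
= 24 semitones


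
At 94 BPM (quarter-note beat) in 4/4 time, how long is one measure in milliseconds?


Let's work it out.
Quarter-note beat duration = 60000 / 94 ms
Beats per measure (4/4) = 4
One measure = 4 × 60000 / 94 = 240000 / 94 ms
= 2553.2 ms


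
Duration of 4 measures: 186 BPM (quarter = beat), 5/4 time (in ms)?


Solution.
Quarter-note beat duration = 60000 / 186 ms
Beats per measure (5/4) = 5
One measure = 5 × 60000 / 186 = 300000 / 186 ms
4 measures = 4 × 300000 / 186 = 1200000 / 186
= 6451.6 ms


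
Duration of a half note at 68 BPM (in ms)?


One quarter-note beat = 60000 / BPM = 60000 / 68 ms
Half note = 2 × quarter note
Duration = 2 × 60000 / 68 = 120000 / 68
= 1764.7 ms


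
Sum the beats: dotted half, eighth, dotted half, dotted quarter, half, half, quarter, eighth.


Beat values:
  dotted half = 3 beats
  eighth = 0.5 beats
  dotted half = 3 beats
  dotted quarter = 1.5 beats
  half = 2 beats
  half = 2 beats
  quarter = 1 beat
  eighth = 0.5 beats
Sum = 3 + 0.5 + 3 + 1.5 + 2 + 2 + 1 + 0.5
= 13.5 beats


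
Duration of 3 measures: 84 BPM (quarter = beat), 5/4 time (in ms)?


Step by step:
Quarter-note beat duration = 60000 / 84 ms
Beats per measure (5/4) = 5
One measure = 5 × 60000 / 84 = 300000 / 84 ms
3 measures = 3 × 300000 / 84 = 900000 / 84
= 10714.3 ms


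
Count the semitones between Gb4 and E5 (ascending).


Solution.
Absolute semitone position = octave×12 + chromatic position
Gb4: 4×12 + 6 = 54
E5: 5×12 + 4 = 64
Difference = 64 - 54 = 10
= 10 semitones


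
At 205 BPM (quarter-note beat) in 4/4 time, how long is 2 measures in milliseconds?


Working:
Quarter-note beat duration = 60000 / 205 ms
Beats per measure (4/4) = 4
One measure = 4 × 60000 / 205 = 240000 / 205 ms
2 measures = 2 × 240000 / 205 = 480000 / 205
= 2341.5 ms


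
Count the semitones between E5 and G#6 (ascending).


Absolute semitone position = octave×12 + chromatic position
E5: 5×12 + 4 = 64
G#6: 6×12 + 8 = 80
Difference = 80 - 64 = 16
= 16 semitones


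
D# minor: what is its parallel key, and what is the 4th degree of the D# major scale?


Solution.
Parallel keys share the same tonic but differ in mode
D# minor → parallel is D# major
D# major scale: D# E# F## G# A# B# C##
= D# major; 4th degree = G#


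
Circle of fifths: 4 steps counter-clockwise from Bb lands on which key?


Let's work it out.
Each counter-clockwise step moves down a perfect 5th (= up a perfect 4th)
From Bb: Bb → Eb → Ab → Db → F#/Gb
= F#/Gb


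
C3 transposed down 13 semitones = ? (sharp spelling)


Step by step:
C3: chromatic position 0 in octave 3 → absolute = 3×12 + 0 = 36
Transpose down 13: 36 - 13 = 23
23 = 1×12 + 11 → B in octave 1
Result = B1


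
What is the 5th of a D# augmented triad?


Let's work it out.
Augmented triad = root + major 3rd (4 semitones) + augmented 5th (8 semitones)
A triad on D# stacks thirds, so the chord tones use letter names D-F-A
Root: D#
Major 3rd above D#: F##
Augmented 5th above D#: A##
The 5th = A##


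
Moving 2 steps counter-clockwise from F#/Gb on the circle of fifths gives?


Each counter-clockwise step moves down a perfect 5th (= up a perfect 4th)
From F#/Gb: F#/Gb → B → E
= E


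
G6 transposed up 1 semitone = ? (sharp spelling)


Working:
G6: chromatic position 7 in octave 6 → absolute = 6×12 + 7 = 79
Transpose up 1: 79 + 1 = 80
80 = 6×12 + 8 → G# in octave 6
Result = G#6


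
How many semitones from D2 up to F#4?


Let's work it out.
Absolute semitone position = octave×12 + chromatic position
D2: 2×12 + 2 = 26
F#4: 4×12 + 6 = 54
Difference = 54 - 26 = 28
= 28 semitones


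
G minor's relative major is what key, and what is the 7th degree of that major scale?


Working:
The relative major shares the key signature and is a minor 3rd above the minor tonic
A minor 3rd above G is Bb
→ relative major of G minor is Bb major
Bb major scale: Bb C D Eb F G A
= Bb major; 7th degree = A


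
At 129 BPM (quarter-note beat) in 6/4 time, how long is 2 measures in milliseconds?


Solution.
Quarter-note beat duration = 60000 / 129 ms
Beats per measure (6/4) = 6
One measure = 6 × 60000 / 129 = 360000 / 129 ms
2 measures = 2 × 360000 / 129 = 720000 / 129
= 5581.4 ms


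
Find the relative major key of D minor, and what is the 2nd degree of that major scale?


Let's work it out.
The relative major shares the key signature and is a minor 3rd above the minor tonic
A minor 3rd above D is F
→ relative major of D minor is F major
F major scale: F G A Bb C D E
= F major; 2nd degree = G


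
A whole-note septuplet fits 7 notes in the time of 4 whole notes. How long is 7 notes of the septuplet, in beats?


Solution.
Septuplet: 7 notes occupy the space of 4 whole notes
Space = 4 × 4 = 16 beats
Each septuplet note = 16 / 7 = 16/7 beats
7 notes = 7 × 16/7 = 16
= 16 beats


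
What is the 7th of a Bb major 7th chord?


Major 7th chord = root + major 3rd + perfect 5th + major 7th
Seventh chords stack in thirds, so the letter names are B-D-F-A
Root: Bb
Major 3rd above Bb: D
Perfect 5th above Bb: F
Major 7th above Bb: A
The 7th = A


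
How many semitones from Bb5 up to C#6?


Step by step:
Absolute semitone position = octave×12 + chromatic position
Bb5: 5×12 + 10 = 70
C#6: 6×12 + 1 = 73
Difference = 73 - 70 = 3
= 3 semitones


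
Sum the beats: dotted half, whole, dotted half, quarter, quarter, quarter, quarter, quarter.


Reasoning:
Beat values:
  dotted half = 3 beats
  whole = 4 beats
  dotted half = 3 beats
  quarter = 1 beat
  quarter = 1 beat
  quarter = 1 beat
  quarter = 1 beat
  quarter = 1 beat
Sum = 3 + 4 + 3 + 1 + 1 + 1 + 1 + 1
= 15 beats


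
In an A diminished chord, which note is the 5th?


Diminished triad = root + minor 3rd (3 semitones) + diminished 5th (6 semitones)
A triad on A stacks thirds, so the chord tones use letter names A-C-E
Root: A
Minor 3rd above A: C
Diminished 5th above A: Eb
The 5th = Eb


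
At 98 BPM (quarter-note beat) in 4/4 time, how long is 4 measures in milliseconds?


Quarter-note beat duration = 60000 / 98 ms
Beats per measure (4/4) = 4
One measure = 4 × 60000 / 98 = 240000 / 98 ms
4 measures = 4 × 240000 / 98 = 960000 / 98
= 9795.9 ms


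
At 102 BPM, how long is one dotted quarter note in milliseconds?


Let's work it out.
One quarter-note beat = 60000 / BPM = 60000 / 102 ms
Dotted quarter note = 3/2 × quarter note
Duration = 3/2 × 60000 / 102 = 90000 / 102
= 882.4 ms


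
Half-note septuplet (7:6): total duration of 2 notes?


Let's work it out.
Septuplet: 7 notes occupy the space of 6 half notes
Space = 6 × 2 = 12 beats
Each septuplet note = 12 / 7 = 12/7 beats
2 notes = 2 × 12/7 = 24/7
= 24/7 beats


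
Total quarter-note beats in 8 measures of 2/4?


Let's work it out.
Time signature 2/4: the bottom number 4 means the quarter note gets one count
The top number 2 means 2 quarter-note beats per measure
Total = 2 × 8 measures
= 16 quarter-note beats


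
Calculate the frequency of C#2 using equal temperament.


f = 440 × 2^(n/12) where n = semitones from A4
C#2: -32 semitones from A4
f = 440 × 2^(-32/12)
f = 69.30 Hz


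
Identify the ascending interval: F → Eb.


Step by step:
Letter names: F → E spans 7 letter names → a 7th
Semitones: F → Eb = 10 half-steps
A 7th of 10 semitones is a minor 7th
= minor 7th


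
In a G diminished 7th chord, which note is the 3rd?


Let's work it out.
Diminished 7th chord = root + minor 3rd + diminished 5th + diminished 7th
Seventh chords stack in thirds, so the letter names are G-B-D-F
Root: G
Minor 3rd above G: Bb
Diminished 5th above G: Db
Diminished 7th above G: Fb
The 3rd = Bb


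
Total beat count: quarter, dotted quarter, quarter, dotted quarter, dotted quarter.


Working:
Beat values:
  quarter = 1 beat
  dotted quarter = 1.5 beats
  quarter = 1 beat
  dotted quarter = 1.5 beats
  dotted quarter = 1.5 beats
Sum = 1 + 1.5 + 1 + 1.5 + 1.5
= 6.5 beats


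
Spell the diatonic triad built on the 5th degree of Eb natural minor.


Reasoning:
Eb natural minor scale: Eb F Gb Ab Bb Cb Db
Diatonic triad on degree 5 stacks scale notes 5, 7, 2: Bb Db F
Bb→Db = 3 semitones; Bb→F = 7 semitones → minor triad
= Bb Db F (minor)


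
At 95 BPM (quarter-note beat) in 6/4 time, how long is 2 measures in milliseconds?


Working:
Quarter-note beat duration = 60000 / 95 ms
Beats per measure (6/4) = 6
One measure = 6 × 60000 / 95 = 360000 / 95 ms
2 measures = 2 × 360000 / 95 = 720000 / 95
= 7578.9 ms


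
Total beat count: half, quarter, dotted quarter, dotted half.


Solution.
Beat values:
  half = 2 beats
  quarter = 1 beat
  dotted quarter = 1.5 beats
  dotted half = 3 beats
Sum = 2 + 1 + 1.5 + 3
= 7.5 beats


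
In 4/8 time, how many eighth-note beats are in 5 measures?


Working:
Time signature 4/8: the bottom number 8 means the eighth note gets one count
The top number 4 means 4 eighth-note beats per measure
Total = 4 × 5 measures
= 20 eighth-note beats


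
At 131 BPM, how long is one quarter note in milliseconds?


One quarter-note beat = 60000 / BPM = 60000 / 131 ms
Duration = 60000 / 131
= 458.0 ms


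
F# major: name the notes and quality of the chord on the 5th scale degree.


Let's work it out.
F# major scale: F# G# A# B C# D# E#
Diatonic triad on degree 5 stacks scale notes 5, 7, 2: C# E# G#
C#→E# = 4 semitones; C#→G# = 7 semitones → major triad
= C# E# G# (major)


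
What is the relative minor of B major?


The relative minor shares the major's key signature and starts on its 6th degree
6th degree = a major 6th above the tonic; a major 6th above B is G#
→ relative minor of B major is G# minor
= G# minor


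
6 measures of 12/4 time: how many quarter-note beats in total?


Working:
Time signature 12/4: the bottom number 4 means the quarter note gets one count
The top number 12 means 12 quarter-note beats per measure
Total = 12 × 6 measures
= 72 quarter-note beats


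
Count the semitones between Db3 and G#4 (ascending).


Let's work it out.
Absolute semitone position = octave×12 + chromatic position
Db3: 3×12 + 1 = 37
G#4: 4×12 + 8 = 56
Difference = 56 - 37 = 19
= 19 semitones


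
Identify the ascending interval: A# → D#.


Letter names: A → D spans 4 letter names → a 4th
Semitones: A# → D# = 5 half-steps
A 4th of 5 semitones is a perfect 4th
= perfect 4th


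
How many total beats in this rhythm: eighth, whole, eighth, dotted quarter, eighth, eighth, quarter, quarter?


Let's work it out.
Beat values:
  eighth = 0.5 beats
  whole = 4 beats
  eighth = 0.5 beats
  dotted quarter = 1.5 beats
  eighth = 0.5 beats
  eighth = 0.5 beats
  quarter = 1 beat
  quarter = 1 beat
Sum = 0.5 + 4 + 0.5 + 1.5 + 0.5 + 0.5 + 1 + 1
= 9.5 beats


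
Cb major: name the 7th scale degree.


Major scale pattern: W-W-H-W-W-W-H (2-2-1-2-2-2-1 semitones)
Starting from Cb:
  Cb + 2 semitones → Db
  Db + 2 semitones → Eb
  Eb + 1 semitone → Fb
  Fb + 2 semitones → Gb
  Gb + 2 semitones → Ab
  Ab + 2 semitones → Bb
  Bb + 1 semitone → Cb
Scale: Cb Db Eb Fb Gb Ab Bb
Degree 7 = Bb


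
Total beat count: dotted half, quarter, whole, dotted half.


Reasoning:
Beat values:
  dotted half = 3 beats
  quarter = 1 beat
  whole = 4 beats
  dotted half = 3 beats
Sum = 3 + 1 + 4 + 3
= 11 beats


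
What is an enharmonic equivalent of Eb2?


Step by step:
Enharmonic notes sound the same pitch but are spelled with different letter names
Eb and D# name the same pitch class
= D#2


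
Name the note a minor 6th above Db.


Reasoning:
A 6th spans 6 letter names, so from D we land on B
A minor 6th = 8 semitones above Db
Spell B at that pitch: Bbb
= Bbb


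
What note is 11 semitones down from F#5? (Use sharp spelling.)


Reasoning:
F#5: chromatic position 6 in octave 5 → absolute = 5×12 + 6 = 66
Transpose down 11: 66 - 11 = 55
55 = 4×12 + 7 → G in octave 4
Result = G4


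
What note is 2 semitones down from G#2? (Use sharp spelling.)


Let's work it out.
G#2: chromatic position 8 in octave 2 → absolute = 2×12 + 8 = 32
Transpose down 2: 32 - 2 = 30
30 = 2×12 + 6 → F# in octave 2
Result = F#2


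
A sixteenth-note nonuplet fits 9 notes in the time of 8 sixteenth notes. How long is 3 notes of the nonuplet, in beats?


Nonuplet: 9 notes occupy the space of 8 sixteenth notes
Space = 8 × 1/4 = 2 beats
Each nonuplet note = 2 / 9 = 2/9 beats
3 notes = 3 × 2/9 = 2/3
= 2/3 beats


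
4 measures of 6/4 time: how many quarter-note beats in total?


Reasoning:
Time signature 6/4: the bottom number 4 means the quarter note gets one count
The top number 6 means 6 quarter-note beats per measure
Total = 6 × 4 measures
= 24 quarter-note beats


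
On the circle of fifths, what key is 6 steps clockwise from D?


Each clockwise step on the circle of fifths moves up a perfect 5th
From D: D → A → E → B → F#/Gb → Db → Ab
= Ab


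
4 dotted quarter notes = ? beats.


Solution.
Base quarter note = 1 beat
Dot 1 adds half the previous value: +1/2
One dotted quarter = 1 + 1/2 = 3/2
4 of them = 4 × 3/2 = 6
= 6 beats


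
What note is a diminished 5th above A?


Step by step:
A 5th spans 5 letter names, so from A we land on E
A diminished 5th = 6 semitones above A
Spell E at that pitch: Eb
= Eb


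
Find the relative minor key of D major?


The relative minor shares the major's key signature and starts on its 6th degree
6th degree = a major 6th above the tonic; a major 6th above D is B
→ relative minor of D major is B minor
= B minor


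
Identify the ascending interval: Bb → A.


Letter names: B → A spans 7 letter names → a 7th
Semitones: Bb → A = 11 half-steps
A 7th of 11 semitones is a major 7th
= major 7th


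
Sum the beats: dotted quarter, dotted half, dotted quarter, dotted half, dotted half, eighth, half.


Solution.
Beat values:
  dotted quarter = 1.5 beats
  dotted half = 3 beats
  dotted quarter = 1.5 beats
  dotted half = 3 beats
  dotted half = 3 beats
  eighth = 0.5 beats
  half = 2 beats
Sum = 1.5 + 3 + 1.5 + 3 + 3 + 0.5 + 2
= 14.5 beats


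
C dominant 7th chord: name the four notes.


Step by step:
Dominant 7th chord = root + major 3rd + perfect 5th + minor 7th
Seventh chords stack in thirds, so the letter names are C-E-G-B
Root: C
Major 3rd above C: E
Perfect 5th above C: G
Minor 7th above C: Bb
Chord = C E G Bb


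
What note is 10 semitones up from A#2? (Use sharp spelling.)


Step by step:
A#2: chromatic position 10 in octave 2 → absolute = 2×12 + 10 = 34
Transpose up 10: 34 + 10 = 44
44 = 3×12 + 8 → G# in octave 3
Result = G#3


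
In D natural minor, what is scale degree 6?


Natural minor scale pattern: W-H-W-W-H-W-W (2-1-2-2-1-2-2 semitones)
Starting from D:
  D + 2 semitones → E
  E + 1 semitone → F
  F + 2 semitones → G
  G + 2 semitones → A
  A + 1 semitone → Bb
  Bb + 2 semitones → C
  C + 2 semitones → D
Scale: D E F G A Bb C
Degree 6 = Bb


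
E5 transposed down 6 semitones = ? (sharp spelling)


Reasoning:
E5: chromatic position 4 in octave 5 → absolute = 5×12 + 4 = 64
Transpose down 6: 64 - 6 = 58
58 = 4×12 + 10 → A# in octave 4
Result = A#4


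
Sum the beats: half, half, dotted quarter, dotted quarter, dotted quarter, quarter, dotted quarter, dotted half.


Let's work it out.
Beat values:
  half = 2 beats
  half = 2 beats
  dotted quarter = 1.5 beats
  dotted quarter = 1.5 beats
  dotted quarter = 1.5 beats
  quarter = 1 beat
  dotted quarter = 1.5 beats
  dotted half = 3 beats
Sum = 2 + 2 + 1.5 + 1.5 + 1.5 + 1 + 1.5 + 3
= 14 beats


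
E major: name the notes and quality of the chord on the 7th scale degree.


Working:
E major scale: E F# G# A B C# D#
Diatonic triad on degree 7 stacks scale notes 7, 2, 4: D# F# A
D#→F# = 3 semitones; D#→A = 6 semitones → diminished triad
= D# F# A (diminished)


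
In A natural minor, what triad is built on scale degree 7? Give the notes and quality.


A natural minor scale: A B C D E F G
Diatonic triad on degree 7 stacks scale notes 7, 2, 4: G B D
G→B = 4 semitones; G→D = 7 semitones → major triad
= G B D (major)


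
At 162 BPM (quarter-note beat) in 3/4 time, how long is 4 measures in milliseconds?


Quarter-note beat duration = 60000 / 162 ms
Beats per measure (3/4) = 3
One measure = 3 × 60000 / 162 = 180000 / 162 ms
4 measures = 4 × 180000 / 162 = 720000 / 162
= 4444.4 ms


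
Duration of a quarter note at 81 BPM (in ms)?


Reasoning:
One quarter-note beat = 60000 / BPM = 60000 / 81 ms
Duration = 60000 / 81
= 740.7 ms


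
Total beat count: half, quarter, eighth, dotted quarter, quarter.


Step by step:
Beat values:
  half = 2 beats
  quarter = 1 beat
  eighth = 0.5 beats
  dotted quarter = 1.5 beats
  quarter = 1 beat
Sum = 2 + 1 + 0.5 + 1.5 + 1
= 6 beats


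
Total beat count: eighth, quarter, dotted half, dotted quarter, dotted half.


Beat values:
  eighth = 0.5 beats
  quarter = 1 beat
  dotted half = 3 beats
  dotted quarter = 1.5 beats
  dotted half = 3 beats
Sum = 0.5 + 1 + 3 + 1.5 + 3
= 9 beats


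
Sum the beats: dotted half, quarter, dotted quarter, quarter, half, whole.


Let's work it out.
Beat values:
  dotted half = 3 beats
  quarter = 1 beat
  dotted quarter = 1.5 beats
  quarter = 1 beat
  half = 2 beats
  whole = 4 beats
Sum = 3 + 1 + 1.5 + 1 + 2 + 4
= 12.5 beats


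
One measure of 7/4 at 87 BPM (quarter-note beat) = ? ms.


Quarter-note beat duration = 60000 / 87 ms
Beats per measure (7/4) = 7
One measure = 7 × 60000 / 87 = 420000 / 87 ms
= 4827.6 ms


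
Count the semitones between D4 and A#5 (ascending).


Absolute semitone position = octave×12 + chromatic position
D4: 4×12 + 2 = 50
A#5: 5×12 + 10 = 70
Difference = 70 - 50 = 20
= 20 semitones


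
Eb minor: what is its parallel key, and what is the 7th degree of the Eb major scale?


Let's work it out.
Parallel keys share the same tonic but differ in mode
Eb minor → parallel is Eb major
Eb major scale: Eb F G Ab Bb C D
= Eb major; 7th degree = D


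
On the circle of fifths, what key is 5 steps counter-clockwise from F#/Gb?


Reasoning:
Each counter-clockwise step moves down a perfect 5th (= up a perfect 4th)
From F#/Gb: F#/Gb → B → E → A → D → G
= G


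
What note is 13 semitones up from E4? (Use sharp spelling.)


Working:
E4: chromatic position 4 in octave 4 → absolute = 4×12 + 4 = 52
Transpose up 13: 52 + 13 = 65
65 = 5×12 + 5 → F in octave 5
Result = F5


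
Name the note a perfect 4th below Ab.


Step by step:
A 4th spans 4 letter names, so from A we land on E
A perfect 4th = 5 semitones below Ab
Spell E at that pitch: Eb
= Eb


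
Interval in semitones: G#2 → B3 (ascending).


Absolute semitone position = octave×12 + chromatic position
G#2: 2×12 + 8 = 32
B3: 3×12 + 11 = 47
Difference = 47 - 32 = 15
= 15 semitones


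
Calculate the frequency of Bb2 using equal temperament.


Reasoning:
f = 440 × 2^(n/12) where n = semitones from A4
Bb2: -23 semitones from A4
f = 440 × 2^(-23/12)
f = 116.54 Hz


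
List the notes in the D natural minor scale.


Solution.
Natural minor scale pattern: W-H-W-W-H-W-W (2-1-2-2-1-2-2 semitones)
Starting from D:
  D + 2 semitones → E
  E + 1 semitone → F
  F + 2 semitones → G
  G + 2 semitones → A
  A + 1 semitone → Bb
  Bb + 2 semitones → C
  C + 2 semitones → D
Scale = D E F G A Bb C


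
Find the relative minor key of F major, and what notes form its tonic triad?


The relative minor shares the major's key signature and starts on its 6th degree
6th degree = a major 6th above the tonic; a major 6th above F is D
→ relative minor of F major is D minor
Tonic triad of D minor = root + minor 3rd + perfect 5th = D F A
= D minor; triad = D F A


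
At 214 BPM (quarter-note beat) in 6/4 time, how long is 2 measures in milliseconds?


Step by step:
Quarter-note beat duration = 60000 / 214 ms
Beats per measure (6/4) = 6
One measure = 6 × 60000 / 214 = 360000 / 214 ms
2 measures = 2 × 360000 / 214 = 720000 / 214
= 3364.5 ms


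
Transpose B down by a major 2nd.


Step by step:
major 2nd: 2 letter names, 2 semitones
Letter: B - 1 → A
Pitch: B - 2 semitones, spelled as an A → A
= A


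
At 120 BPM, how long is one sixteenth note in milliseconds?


Let's work it out.
One quarter-note beat = 60000 / BPM = 60000 / 120 ms
Sixteenth note = 1/4 × quarter note
Duration = 1/4 × 60000 / 120 = 15000 / 120
= 125.0 ms


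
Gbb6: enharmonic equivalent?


Enharmonic notes sound the same pitch but are spelled with different letter names
Gbb and F name the same pitch class
= F6


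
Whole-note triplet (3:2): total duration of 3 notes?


Working:
Triplet: 3 notes occupy the space of 2 whole notes
Space = 2 × 4 = 8 beats
Each triplet note = 8 / 3 = 8/3 beats
3 notes = 3 × 8/3 = 8
= 8 beats


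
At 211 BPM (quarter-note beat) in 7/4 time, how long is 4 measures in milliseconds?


Working:
Quarter-note beat duration = 60000 / 211 ms
Beats per measure (7/4) = 7
One measure = 7 × 60000 / 211 = 420000 / 211 ms
4 measures = 4 × 420000 / 211 = 1680000 / 211
= 7962.1 ms


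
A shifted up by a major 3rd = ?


major 3rd: 3 letter names, 4 semitones
Letter: A + 2 → C
Pitch: A + 4 semitones, spelled as a C → C#
= C#


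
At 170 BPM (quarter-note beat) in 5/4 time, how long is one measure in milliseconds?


Let's work it out.
Quarter-note beat duration = 60000 / 170 ms
Beats per measure (5/4) = 5
One measure = 5 × 60000 / 170 = 300000 / 170 ms
= 1764.7 ms


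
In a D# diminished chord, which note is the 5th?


Diminished triad = root + minor 3rd (3 semitones) + diminished 5th (6 semitones)
A triad on D# stacks thirds, so the chord tones use letter names D-F-A
Root: D#
Minor 3rd above D#: F#
Diminished 5th above D#: A
The 5th = A


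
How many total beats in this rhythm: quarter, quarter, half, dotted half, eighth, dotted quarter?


Reasoning:
Beat values:
  quarter = 1 beat
  quarter = 1 beat
  half = 2 beats
  dotted half = 3 beats
  eighth = 0.5 beats
  dotted quarter = 1.5 beats
Sum = 1 + 1 + 2 + 3 + 0.5 + 1.5
= 9 beats


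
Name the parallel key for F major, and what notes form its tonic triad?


Parallel keys share the same tonic but differ in mode
F major → parallel is F minor
Tonic triad of F minor = F Ab C
= F minor; triad = F Ab C


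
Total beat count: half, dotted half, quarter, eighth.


Step by step:
Beat values:
  half = 2 beats
  dotted half = 3 beats
  quarter = 1 beat
  eighth = 0.5 beats
Sum = 2 + 3 + 1 + 0.5
= 6.5 beats


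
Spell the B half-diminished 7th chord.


Working:
Half-diminished 7th chord = root + minor 3rd + diminished 5th + minor 7th
Seventh chords stack in thirds, so the letter names are B-D-F-A
Root: B
Minor 3rd above B: D
Diminished 5th above B: F
Minor 7th above B: A
Chord = B D F A


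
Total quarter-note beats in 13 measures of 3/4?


Time signature 3/4: the bottom number 4 means the quarter note gets one count
The top number 3 means 3 quarter-note beats per measure
Total = 3 × 13 measures
= 39 quarter-note beats


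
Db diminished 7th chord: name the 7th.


Diminished 7th chord = root + minor 3rd + diminished 5th + diminished 7th
Seventh chords stack in thirds, so the letter names are D-F-A-C
Root: Db
Minor 3rd above Db: Fb
Diminished 5th above Db: Abb
Diminished 7th above Db: Cbb
The 7th = Cbb


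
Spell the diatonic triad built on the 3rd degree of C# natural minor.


Step by step:
C# natural minor scale: C# D# E F# G# A B
Diatonic triad on degree 3 stacks scale notes 3, 5, 7: E G# B
E→G# = 4 semitones; E→B = 7 semitones → major triad
= E G# B (major)


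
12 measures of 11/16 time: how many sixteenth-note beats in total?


Reasoning:
Time signature 11/16: the bottom number 16 means the sixteenth note gets one count
The top number 11 means 11 sixteenth-note beats per measure
Total = 11 × 12 measures
= 132 sixteenth-note beats


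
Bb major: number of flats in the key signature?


Solution.
Flat major keys: C(0), F(1), Bb(2), Eb(3), Ab(4), Db(5), Gb(6), Cb(7)
Bb major has 2 flats
Order of flats: Bb Eb Ab Db Gb Cb Fb → first 2: Bb, Eb
= 2 flats


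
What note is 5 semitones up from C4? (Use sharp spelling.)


Solution.
C4: chromatic position 0 in octave 4 → absolute = 4×12 + 0 = 48
Transpose up 5: 48 + 5 = 53
53 = 4×12 + 5 → F in octave 4
Result = F4


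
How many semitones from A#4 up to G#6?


Working:
Absolute semitone position = octave×12 + chromatic position
A#4: 4×12 + 10 = 58
G#6: 6×12 + 8 = 80
Difference = 80 - 58 = 22
= 22 semitones


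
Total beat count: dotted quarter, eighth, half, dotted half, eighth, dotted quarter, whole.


Solution.
Beat values:
  dotted quarter = 1.5 beats
  eighth = 0.5 beats
  half = 2 beats
  dotted half = 3 beats
  eighth = 0.5 beats
  dotted quarter = 1.5 beats
  whole = 4 beats
Sum = 1.5 + 0.5 + 2 + 3 + 0.5 + 1.5 + 4
= 13 beats


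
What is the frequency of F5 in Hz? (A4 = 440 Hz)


Step by step:
f = 440 × 2^(n/12) where n = semitones from A4
F5: 8 semitones from A4
f = 440 × 2^(8/12)
f = 698.46 Hz


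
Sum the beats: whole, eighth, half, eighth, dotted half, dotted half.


Beat values:
  whole = 4 beats
  eighth = 0.5 beats
  half = 2 beats
  eighth = 0.5 beats
  dotted half = 3 beats
  dotted half = 3 beats
Sum = 4 + 0.5 + 2 + 0.5 + 3 + 3
= 13 beats


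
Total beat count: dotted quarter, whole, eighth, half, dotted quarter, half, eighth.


Reasoning:
Beat values:
  dotted quarter = 1.5 beats
  whole = 4 beats
  eighth = 0.5 beats
  half = 2 beats
  dotted quarter = 1.5 beats
  half = 2 beats
  eighth = 0.5 beats
Sum = 1.5 + 4 + 0.5 + 2 + 1.5 + 2 + 0.5
= 12 beats


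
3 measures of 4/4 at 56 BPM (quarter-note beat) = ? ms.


Reasoning:
Quarter-note beat duration = 60000 / 56 ms
Beats per measure (4/4) = 4
One measure = 4 × 60000 / 56 = 240000 / 56 ms
3 measures = 3 × 240000 / 56 = 720000 / 56
= 12857.1 ms


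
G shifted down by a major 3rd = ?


Let's work it out.
major 3rd: 3 letter names, 4 semitones
Letter: G - 2 → E
Pitch: G - 4 semitones, spelled as an E → Eb
= Eb


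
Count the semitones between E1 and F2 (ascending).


Absolute semitone position = octave×12 + chromatic position
E1: 1×12 + 4 = 16
F2: 2×12 + 5 = 29
Difference = 29 - 16 = 13
= 13 semitones


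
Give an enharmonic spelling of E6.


Let's work it out.
Enharmonic notes sound the same pitch but are spelled with different letter names
E and Fb name the same pitch class
= Fb6


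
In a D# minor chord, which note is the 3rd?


Minor triad = root + minor 3rd (3 semitones) + perfect 5th (7 semitones)
A triad on D# stacks thirds, so the chord tones use letter names D-F-A
Root: D#
Minor 3rd above D#: F#
Perfect 5th above D#: A#
The 3rd = F#


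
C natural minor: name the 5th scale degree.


Reasoning:
Natural minor scale pattern: W-H-W-W-H-W-W (2-1-2-2-1-2-2 semitones)
Starting from C:
  C + 2 semitones → D
  D + 1 semitone → Eb
  Eb + 2 semitones → F
  F + 2 semitones → G
  G + 1 semitone → Ab
  Ab + 2 semitones → Bb
  Bb + 2 semitones → C
Scale: C D Eb F G Ab Bb
Degree 5 = G


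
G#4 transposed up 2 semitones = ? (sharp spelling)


G#4: chromatic position 8 in octave 4 → absolute = 4×12 + 8 = 56
Transpose up 2: 56 + 2 = 58
58 = 4×12 + 10 → A# in octave 4
Result = A#4


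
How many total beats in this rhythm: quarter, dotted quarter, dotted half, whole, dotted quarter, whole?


Beat values:
  quarter = 1 beat
  dotted quarter = 1.5 beats
  dotted half = 3 beats
  whole = 4 beats
  dotted quarter = 1.5 beats
  whole = 4 beats
Sum = 1 + 1.5 + 3 + 4 + 1.5 + 4
= 15 beats


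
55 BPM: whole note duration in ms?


Step by step:
One quarter-note beat = 60000 / BPM = 60000 / 55 ms
Whole note = 4 × quarter note
Duration = 4 × 60000 / 55 = 240000 / 55
= 4363.6 ms


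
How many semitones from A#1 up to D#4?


Solution.
Absolute semitone position = octave×12 + chromatic position
A#1: 1×12 + 10 = 22
D#4: 4×12 + 3 = 51
Difference = 51 - 22 = 29
= 29 semitones


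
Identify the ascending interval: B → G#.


Working:
Letter names: B → G spans 6 letter names → a 6th
Semitones: B → G# = 9 half-steps
A 6th of 9 semitones is a major 6th
= major 6th


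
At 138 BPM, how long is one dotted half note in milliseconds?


Working:
One quarter-note beat = 60000 / BPM = 60000 / 138 ms
Dotted half note = 3 × quarter note
Duration = 3 × 60000 / 138 = 180000 / 138
= 1304.3 ms


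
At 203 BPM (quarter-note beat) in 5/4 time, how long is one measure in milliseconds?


Working:
Quarter-note beat duration = 60000 / 203 ms
Beats per measure (5/4) = 5
One measure = 5 × 60000 / 203 = 300000 / 203 ms
= 1477.8 ms


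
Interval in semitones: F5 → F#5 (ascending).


Absolute semitone position = octave×12 + chromatic position
F5: 5×12 + 5 = 65
F#5: 5×12 + 6 = 66
Difference = 66 - 65 = 1
= 1 semitone


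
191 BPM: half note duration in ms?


Working:
One quarter-note beat = 60000 / BPM = 60000 / 191 ms
Half note = 2 × quarter note
Duration = 2 × 60000 / 191 = 120000 / 191
= 628.3 ms


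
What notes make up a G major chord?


Step by step:
Major triad = root + major 3rd (4 semitones) + perfect 5th (7 semitones)
A triad on G stacks thirds, so the chord tones use letter names G-B-D
Root: G
Major 3rd above G: B
Perfect 5th above G: D
Chord = G B D


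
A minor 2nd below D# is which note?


Let's work it out.
A 2nd spans 2 letter names, so from D we land on C
A minor 2nd = 1 semitone below D#
Spell C at that pitch: C##
= C##


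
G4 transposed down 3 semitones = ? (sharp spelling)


Let's work it out.
G4: chromatic position 7 in octave 4 → absolute = 4×12 + 7 = 55
Transpose down 3: 55 - 3 = 52
52 = 4×12 + 4 → E in octave 4
Result = E4


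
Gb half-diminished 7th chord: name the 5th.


Let's work it out.
Half-diminished 7th chord = root + minor 3rd + diminished 5th + minor 7th
Seventh chords stack in thirds, so the letter names are G-B-D-F
Root: Gb
Minor 3rd above Gb: Bbb
Diminished 5th above Gb: Dbb
Minor 7th above Gb: Fb
The 5th = Dbb


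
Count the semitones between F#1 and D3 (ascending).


Absolute semitone position = octave×12 + chromatic position
F#1: 1×12 + 6 = 18
D3: 3×12 + 2 = 38
Difference = 38 - 18 = 20
= 20 semitones


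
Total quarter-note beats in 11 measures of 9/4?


Step by step:
Time signature 9/4: the bottom number 4 means the quarter note gets one count
The top number 9 means 9 quarter-note beats per measure
Total = 9 × 11 measures
= 99 quarter-note beats


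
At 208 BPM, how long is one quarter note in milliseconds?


One quarter-note beat = 60000 / BPM = 60000 / 208 ms
Duration = 60000 / 208
= 288.5 ms


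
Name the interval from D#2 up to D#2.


Step by step:
Letter names: D → D spans 1 letter name → a unison
Semitones: D#2 → D#2 = 0 half-steps
A unison of 0 semitones is a perfect unison
= perfect unison


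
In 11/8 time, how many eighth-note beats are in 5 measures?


Reasoning:
Time signature 11/8: the bottom number 8 means the eighth note gets one count
The top number 11 means 11 eighth-note beats per measure
Total = 11 × 5 measures
= 55 eighth-note beats


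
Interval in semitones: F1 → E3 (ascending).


Reasoning:
Absolute semitone position = octave×12 + chromatic position
F1: 1×12 + 5 = 17
E3: 3×12 + 4 = 40
Difference = 40 - 17 = 23
= 23 semitones


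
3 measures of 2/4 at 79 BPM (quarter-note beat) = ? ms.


Let's work it out.
Quarter-note beat duration = 60000 / 79 ms
Beats per measure (2/4) = 2
One measure = 2 × 60000 / 79 = 120000 / 79 ms
3 measures = 3 × 120000 / 79 = 360000 / 79
= 4557.0 ms


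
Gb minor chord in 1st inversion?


Reasoning:
Root position: Gb Bbb Db
1st inversion: move root up an octave
Bass note: Bbb
Notes (bottom to top) = Bbb Db Gb


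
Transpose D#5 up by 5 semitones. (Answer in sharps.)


Let's work it out.
D#5: chromatic position 3 in octave 5 → absolute = 5×12 + 3 = 63
Transpose up 5: 63 + 5 = 68
68 = 5×12 + 8 → G# in octave 5
Result = G#5


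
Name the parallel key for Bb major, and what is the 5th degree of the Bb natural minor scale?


Parallel keys share the same tonic but differ in mode
Bb major → parallel is Bb minor
Bb natural minor scale: Bb C Db Eb F Gb Ab
= Bb minor; 5th degree = F


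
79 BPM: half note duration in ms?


Solution.
One quarter-note beat = 60000 / BPM = 60000 / 79 ms
Half note = 2 × quarter note
Duration = 2 × 60000 / 79 = 120000 / 79
= 1519.0 ms


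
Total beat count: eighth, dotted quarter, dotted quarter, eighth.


Let's work it out.
Beat values:
  eighth = 0.5 beats
  dotted quarter = 1.5 beats
  dotted quarter = 1.5 beats
  eighth = 0.5 beats
Sum = 0.5 + 1.5 + 1.5 + 0.5
= 4 beats


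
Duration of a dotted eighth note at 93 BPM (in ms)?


Reasoning:
One quarter-note beat = 60000 / BPM = 60000 / 93 ms
Dotted eighth note = 3/4 × quarter note
Duration = 3/4 × 60000 / 93 = 45000 / 93
= 483.9 ms


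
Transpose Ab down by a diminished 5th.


Step by step:
diminished 5th: 5 letter names, 6 semitones
Letter: A - 4 → D
Pitch: Ab - 6 semitones, spelled as a D → D
= D


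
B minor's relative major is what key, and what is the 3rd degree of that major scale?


The relative major shares the key signature and is a minor 3rd above the minor tonic
A minor 3rd above B is D
→ relative major of B minor is D major
D major scale: D E F# G A B C#
= D major; 3rd degree = F#
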